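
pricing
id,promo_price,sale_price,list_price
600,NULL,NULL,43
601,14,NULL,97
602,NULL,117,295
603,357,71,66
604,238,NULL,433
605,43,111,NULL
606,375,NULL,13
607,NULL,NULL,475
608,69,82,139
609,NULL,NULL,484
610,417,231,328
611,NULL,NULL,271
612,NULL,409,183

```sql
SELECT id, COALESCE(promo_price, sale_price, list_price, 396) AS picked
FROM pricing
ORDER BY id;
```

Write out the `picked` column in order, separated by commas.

43, 14, 117, 357, 238, 43, 375, 475, 69, 484, 417, 271, 409

id=600: promo_price=NULL, sale_price=NULL, list_price=43 → 43
id=601: promo_price=14 → 14
id=602: promo_price=NULL, sale_price=117 → 117
id=603: promo_price=357 → 357
id=604: promo_price=238 → 238
id=605: promo_price=43 → 43
id=606: promo_price=375 → 375
id=607: promo_price=NULL, sale_price=NULL, list_price=475 → 475
id=608: promo_price=69 → 69
id=609: promo_price=NULL, sale_price=NULL, list_price=484 → 484
id=610: promo_price=417 → 417
id=611: promo_price=NULL, sale_price=NULL, list_price=271 → 271
id=612: promo_price=NULL, sale_price=409 → 409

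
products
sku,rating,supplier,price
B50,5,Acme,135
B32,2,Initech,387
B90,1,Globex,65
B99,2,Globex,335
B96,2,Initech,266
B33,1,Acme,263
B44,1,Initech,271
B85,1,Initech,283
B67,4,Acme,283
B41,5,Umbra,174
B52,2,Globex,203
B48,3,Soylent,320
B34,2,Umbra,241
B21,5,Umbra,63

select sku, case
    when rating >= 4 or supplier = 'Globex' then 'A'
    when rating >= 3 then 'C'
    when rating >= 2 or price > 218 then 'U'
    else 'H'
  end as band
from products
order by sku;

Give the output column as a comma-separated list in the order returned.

A, U, U, U, A, U, C, A, A, A, U, A, U, A

sku=B21: rating >= 4 or supplier = 'Globex' → A
sku=B32: rating >= 2 or price > 218 → U
sku=B33: rating >= 2 or price > 218 → U
sku=B34: rating >= 2 or price > 218 → U
sku=B41: rating >= 4 or supplier = 'Globex' → A
sku=B44: rating >= 2 or price > 218 → U
sku=B48: rating >= 3 → C
sku=B50: rating >= 4 or supplier = 'Globex' → A
sku=B52: rating >= 4 or supplier = 'Globex' → A
sku=B67: rating >= 4 or supplier = 'Globex' → A
sku=B85: rating >= 2 or price > 218 → U
sku=B90: rating >= 4 or supplier = 'Globex' → A
sku=B96: rating >= 2 or price > 218 → U
sku=B99: rating >= 4 or supplier = 'Globex' → A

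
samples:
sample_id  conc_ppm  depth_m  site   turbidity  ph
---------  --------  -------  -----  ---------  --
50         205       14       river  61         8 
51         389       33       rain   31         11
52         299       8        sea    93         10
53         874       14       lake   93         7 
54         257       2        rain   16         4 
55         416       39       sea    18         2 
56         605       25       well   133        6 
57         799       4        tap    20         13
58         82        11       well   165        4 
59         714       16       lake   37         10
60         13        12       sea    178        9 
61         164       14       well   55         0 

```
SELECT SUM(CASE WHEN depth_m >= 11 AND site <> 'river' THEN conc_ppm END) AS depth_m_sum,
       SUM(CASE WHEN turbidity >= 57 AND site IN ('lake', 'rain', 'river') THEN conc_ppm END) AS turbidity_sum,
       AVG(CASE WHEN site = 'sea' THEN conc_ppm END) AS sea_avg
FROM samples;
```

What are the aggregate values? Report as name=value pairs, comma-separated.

[depth_m_sum: depth_m >= 11 AND site <> 'river']
sample_id=50: ✗
sample_id=51: ✓ → 389
sample_id=52: ✗
sample_id=53: ✓ → 874
sample_id=54: ✗
sample_id=55: ✓ → 416
sample_id=56: ✓ → 605
sample_id=57: ✗
sample_id=58: ✓ → 82
sample_id=59: ✓ → 714
sample_id=60: ✓ → 13
sample_id=61: ✓ → 164
depth_m_sum = 389 + 874 + 416 + 605 + 82 + 714 + 13 + 164 = 3257
—
[turbidity_sum: turbidity >= 57 AND site IN ('lake', 'rain', 'river')]
sample_id=50: ✓ → 205
sample_id=51: ✗
sample_id=52: ✗
sample_id=53: ✓ → 874
sample_id=54: ✗
sample_id=55: ✗
sample_id=56: ✗
sample_id=57: ✗
sample_id=58: ✗
sample_id=59: ✗
sample_id=60: ✗
sample_id=61: ✗
turbidity_sum = 205 + 874 = 1079
—
[sea_avg: site = 'sea']
sample_id=50: ✗
sample_id=51: ✗
sample_id=52: ✓ → 299
sample_id=53: ✗
sample_id=54: ✗
sample_id=55: ✓ → 416
sample_id=56: ✗
sample_id=57: ✗
sample_id=58: ✗
sample_id=59: ✗
sample_id=60: ✓ → 13
sample_id=61: ✗
sea_avg = (299 + 416 + 13) / 3 = 242.6666666667

depth_m_sum=3257, turbidity_sum=1079, sea_avg=242.6666666667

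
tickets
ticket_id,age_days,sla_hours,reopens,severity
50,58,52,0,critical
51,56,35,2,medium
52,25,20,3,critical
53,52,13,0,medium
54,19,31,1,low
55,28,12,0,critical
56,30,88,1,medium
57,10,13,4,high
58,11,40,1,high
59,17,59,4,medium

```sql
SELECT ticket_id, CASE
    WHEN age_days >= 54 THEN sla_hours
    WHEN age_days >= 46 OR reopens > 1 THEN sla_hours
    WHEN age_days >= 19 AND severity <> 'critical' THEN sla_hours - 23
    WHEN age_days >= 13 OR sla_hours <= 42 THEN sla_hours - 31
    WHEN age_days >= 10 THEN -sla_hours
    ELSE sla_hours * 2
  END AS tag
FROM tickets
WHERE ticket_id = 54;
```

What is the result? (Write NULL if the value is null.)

ticket_id = 54: age_days=19, sla_hours=31, reopens=1, severity=low.
age_days >= 54 → false
age_days >= 46 OR reopens > 1 → false
age_days >= 19 AND severity <> 'critical' → true → 8

8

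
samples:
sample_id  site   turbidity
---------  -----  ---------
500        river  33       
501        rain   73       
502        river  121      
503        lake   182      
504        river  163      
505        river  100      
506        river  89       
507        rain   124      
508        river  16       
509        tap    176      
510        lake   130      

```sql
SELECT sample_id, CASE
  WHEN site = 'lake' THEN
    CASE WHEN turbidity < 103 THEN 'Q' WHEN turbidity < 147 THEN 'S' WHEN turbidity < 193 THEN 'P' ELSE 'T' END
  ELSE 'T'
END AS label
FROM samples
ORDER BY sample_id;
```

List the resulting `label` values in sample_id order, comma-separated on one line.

T, T, T, P, T, T, T, T, T, T, S

sample_id=500: site='river' → outer ELSE → T
sample_id=501: site='rain' → outer ELSE → T
sample_id=502: site='river' → outer ELSE → T
sample_id=503: site='lake' → inner[turbidity < 193] → P
sample_id=504: site='river' → outer ELSE → T
sample_id=505: site='river' → outer ELSE → T
sample_id=506: site='river' → outer ELSE → T
sample_id=507: site='rain' → outer ELSE → T
sample_id=508: site='river' → outer ELSE → T
sample_id=509: site='tap' → outer ELSE → T
sample_id=510: site='lake' → inner[turbidity < 147] → S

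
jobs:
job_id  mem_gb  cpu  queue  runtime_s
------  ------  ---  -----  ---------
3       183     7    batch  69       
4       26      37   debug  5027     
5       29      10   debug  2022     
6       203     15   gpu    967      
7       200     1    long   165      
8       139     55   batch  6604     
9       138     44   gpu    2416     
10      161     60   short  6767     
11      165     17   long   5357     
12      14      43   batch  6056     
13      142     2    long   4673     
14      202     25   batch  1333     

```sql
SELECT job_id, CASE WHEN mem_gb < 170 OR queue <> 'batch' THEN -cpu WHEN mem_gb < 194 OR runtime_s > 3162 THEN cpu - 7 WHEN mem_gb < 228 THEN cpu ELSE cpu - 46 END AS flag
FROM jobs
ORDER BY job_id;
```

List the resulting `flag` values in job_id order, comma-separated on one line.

job_id=3: mem_gb < 194 OR runtime_s > 3162 → 0
job_id=4: mem_gb < 170 OR queue <> 'batch' → -37
job_id=5: mem_gb < 170 OR queue <> 'batch' → -10
job_id=6: mem_gb < 170 OR queue <> 'batch' → -15
job_id=7: mem_gb < 170 OR queue <> 'batch' → -1
job_id=8: mem_gb < 170 OR queue <> 'batch' → -55
job_id=9: mem_gb < 170 OR queue <> 'batch' → -44
job_id=10: mem_gb < 170 OR queue <> 'batch' → -60
job_id=11: mem_gb < 170 OR queue <> 'batch' → -17
job_id=12: mem_gb < 170 OR queue <> 'batch' → -43
job_id=13: mem_gb < 170 OR queue <> 'batch' → -2
job_id=14: mem_gb < 228 → 25

0, -37, -10, -15, -1, -55, -44, -60, -17, -43, -2, 25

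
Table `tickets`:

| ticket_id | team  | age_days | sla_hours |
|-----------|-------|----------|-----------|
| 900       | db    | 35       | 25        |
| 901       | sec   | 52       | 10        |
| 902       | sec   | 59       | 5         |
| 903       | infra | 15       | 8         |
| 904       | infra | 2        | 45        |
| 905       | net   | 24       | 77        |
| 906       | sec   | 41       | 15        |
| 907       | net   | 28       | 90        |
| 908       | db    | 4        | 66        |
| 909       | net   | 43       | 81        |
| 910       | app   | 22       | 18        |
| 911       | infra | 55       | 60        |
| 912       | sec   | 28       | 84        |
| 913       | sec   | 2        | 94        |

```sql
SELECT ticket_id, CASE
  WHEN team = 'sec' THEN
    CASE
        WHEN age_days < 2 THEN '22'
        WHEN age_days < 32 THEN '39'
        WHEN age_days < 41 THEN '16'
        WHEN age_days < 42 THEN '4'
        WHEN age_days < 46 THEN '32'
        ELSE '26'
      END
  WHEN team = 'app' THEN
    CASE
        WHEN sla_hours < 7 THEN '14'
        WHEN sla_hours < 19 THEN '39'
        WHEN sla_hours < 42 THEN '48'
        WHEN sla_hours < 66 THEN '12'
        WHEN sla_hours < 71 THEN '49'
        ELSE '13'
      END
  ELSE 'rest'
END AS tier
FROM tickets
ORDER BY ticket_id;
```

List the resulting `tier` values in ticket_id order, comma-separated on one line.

rest, 26, 26, rest, rest, rest, 4, rest, rest, rest, 39, rest, 39, 39

ticket_id=900: team='db' → outer ELSE → rest
ticket_id=901: team='sec' → inner[ELSE] → 26
ticket_id=902: team='sec' → inner[ELSE] → 26
ticket_id=903: team='infra' → outer ELSE → rest
ticket_id=904: team='infra' → outer ELSE → rest
ticket_id=905: team='net' → outer ELSE → rest
ticket_id=906: team='sec' → inner[age_days < 42] → 4
ticket_id=907: team='net' → outer ELSE → rest
ticket_id=908: team='db' → outer ELSE → rest
ticket_id=909: team='net' → outer ELSE → rest
ticket_id=910: team='app' → inner[sla_hours < 19] → 39
ticket_id=911: team='infra' → outer ELSE → rest
ticket_id=912: team='sec' → inner[age_days < 32] → 39
ticket_id=913: team='sec' → inner[age_days < 32] → 39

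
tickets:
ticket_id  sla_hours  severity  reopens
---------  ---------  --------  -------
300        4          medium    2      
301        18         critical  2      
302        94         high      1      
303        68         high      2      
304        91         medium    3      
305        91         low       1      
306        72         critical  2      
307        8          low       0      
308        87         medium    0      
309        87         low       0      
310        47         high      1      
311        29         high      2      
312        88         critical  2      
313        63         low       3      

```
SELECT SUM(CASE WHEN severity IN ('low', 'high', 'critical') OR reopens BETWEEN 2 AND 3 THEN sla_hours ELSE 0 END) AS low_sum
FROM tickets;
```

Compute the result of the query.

760

ticket_id=300: ✓ → 4
ticket_id=301: ✓ → 18
ticket_id=302: ✓ → 94
ticket_id=303: ✓ → 68
ticket_id=304: ✓ → 91
ticket_id=305: ✓ → 91
ticket_id=306: ✓ → 72
ticket_id=307: ✓ → 8
ticket_id=308: ✗
ticket_id=309: ✓ → 87
ticket_id=310: ✓ → 47
ticket_id=311: ✓ → 29
ticket_id=312: ✓ → 88
ticket_id=313: ✓ → 63
low_sum = 4 + 18 + 94 + 68 + 91 + 91 + 72 + 8 + 87 + 47 + 29 + 88 + 63 = 760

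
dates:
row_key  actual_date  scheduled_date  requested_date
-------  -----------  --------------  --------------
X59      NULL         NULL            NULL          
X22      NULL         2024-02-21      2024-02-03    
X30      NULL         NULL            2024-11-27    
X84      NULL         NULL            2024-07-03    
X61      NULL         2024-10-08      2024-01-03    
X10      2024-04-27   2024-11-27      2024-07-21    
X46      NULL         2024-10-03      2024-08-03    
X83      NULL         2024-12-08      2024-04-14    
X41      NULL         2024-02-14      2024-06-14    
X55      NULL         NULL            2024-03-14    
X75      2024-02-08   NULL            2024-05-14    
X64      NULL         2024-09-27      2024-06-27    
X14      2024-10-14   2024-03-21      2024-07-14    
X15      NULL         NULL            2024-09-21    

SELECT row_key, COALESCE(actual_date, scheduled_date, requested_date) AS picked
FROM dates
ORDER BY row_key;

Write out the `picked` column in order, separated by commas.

2024-04-27, 2024-10-14, 2024-09-21, 2024-02-21, 2024-11-27, 2024-02-14, 2024-10-03, 2024-03-14, NULL, 2024-10-08, 2024-09-27, 2024-02-08, 2024-12-08, 2024-07-03

row_key=X10: actual_date=2024-04-27 → 2024-04-27
row_key=X14: actual_date=2024-10-14 → 2024-10-14
row_key=X15: actual_date=NULL, scheduled_date=NULL, requested_date=2024-09-21 → 2024-09-21
row_key=X22: actual_date=NULL, scheduled_date=2024-02-21 → 2024-02-21
row_key=X30: actual_date=NULL, scheduled_date=NULL, requested_date=2024-11-27 → 2024-11-27
row_key=X41: actual_date=NULL, scheduled_date=2024-02-14 → 2024-02-14
row_key=X46: actual_date=NULL, scheduled_date=2024-10-03 → 2024-10-03
row_key=X55: actual_date=NULL, scheduled_date=NULL, requested_date=2024-03-14 → 2024-03-14
row_key=X59: actual_date=NULL, scheduled_date=NULL, requested_date=NULL (all NULL) → NULL
row_key=X61: actual_date=NULL, scheduled_date=2024-10-08 → 2024-10-08
row_key=X64: actual_date=NULL, scheduled_date=2024-09-27 → 2024-09-27
row_key=X75: actual_date=2024-02-08 → 2024-02-08
row_key=X83: actual_date=NULL, scheduled_date=2024-12-08 → 2024-12-08
row_key=X84: actual_date=NULL, scheduled_date=NULL, requested_date=2024-07-03 → 2024-07-03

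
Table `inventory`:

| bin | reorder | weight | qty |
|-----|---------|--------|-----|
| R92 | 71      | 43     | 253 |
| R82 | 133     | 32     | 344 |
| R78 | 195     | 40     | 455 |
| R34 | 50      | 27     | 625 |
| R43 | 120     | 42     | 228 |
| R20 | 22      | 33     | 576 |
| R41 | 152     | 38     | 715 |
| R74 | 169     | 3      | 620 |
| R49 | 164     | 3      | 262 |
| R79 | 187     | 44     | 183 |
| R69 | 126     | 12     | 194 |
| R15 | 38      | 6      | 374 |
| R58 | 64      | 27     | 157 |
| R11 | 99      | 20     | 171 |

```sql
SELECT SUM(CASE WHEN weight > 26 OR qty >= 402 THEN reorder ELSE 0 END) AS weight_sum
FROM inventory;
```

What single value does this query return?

bin=R92: ✓ → 71
bin=R82: ✓ → 133
bin=R78: ✓ → 195
bin=R34: ✓ → 50
bin=R43: ✓ → 120
bin=R20: ✓ → 22
bin=R41: ✓ → 152
bin=R74: ✓ → 169
bin=R49: ✗
bin=R79: ✓ → 187
bin=R69: ✗
bin=R15: ✗
bin=R58: ✓ → 64
bin=R11: ✗
weight_sum = 71 + 133 + 195 + 50 + 120 + 22 + 152 + 169 + 187 + 64 = 1163

1163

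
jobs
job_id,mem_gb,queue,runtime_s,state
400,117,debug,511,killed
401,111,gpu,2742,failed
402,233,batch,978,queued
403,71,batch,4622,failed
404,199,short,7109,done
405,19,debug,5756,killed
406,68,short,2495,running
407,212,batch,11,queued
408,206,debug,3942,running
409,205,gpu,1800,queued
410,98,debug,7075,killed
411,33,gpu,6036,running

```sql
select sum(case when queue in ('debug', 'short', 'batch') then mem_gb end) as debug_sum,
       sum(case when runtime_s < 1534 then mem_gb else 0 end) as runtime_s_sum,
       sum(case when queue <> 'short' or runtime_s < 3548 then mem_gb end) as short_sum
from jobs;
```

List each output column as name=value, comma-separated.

debug_sum=1223, runtime_s_sum=562, short_sum=1373

[debug_sum: queue in ('debug', 'short', 'batch')]
job_id=400: ✓ → 117
job_id=401: ✗
job_id=402: ✓ → 233
job_id=403: ✓ → 71
job_id=404: ✓ → 199
job_id=405: ✓ → 19
job_id=406: ✓ → 68
job_id=407: ✓ → 212
job_id=408: ✓ → 206
job_id=409: ✗
job_id=410: ✓ → 98
job_id=411: ✗
debug_sum = 117 + 233 + 71 + 199 + 19 + 68 + 212 + 206 + 98 = 1223
—
[runtime_s_sum: runtime_s < 1534]
job_id=400: ✓ → 117
job_id=401: ✗
job_id=402: ✓ → 233
job_id=403: ✗
job_id=404: ✗
job_id=405: ✗
job_id=406: ✗
job_id=407: ✓ → 212
job_id=408: ✗
job_id=409: ✗
job_id=410: ✗
job_id=411: ✗
runtime_s_sum = 117 + 233 + 212 = 562
—
[short_sum: queue <> 'short' or runtime_s < 3548]
job_id=400: ✓ → 117
job_id=401: ✓ → 111
job_id=402: ✓ → 233
job_id=403: ✓ → 71
job_id=404: ✗
job_id=405: ✓ → 19
job_id=406: ✓ → 68
job_id=407: ✓ → 212
job_id=408: ✓ → 206
job_id=409: ✓ → 205
job_id=410: ✓ → 98
job_id=411: ✓ → 33
short_sum = 117 + 111 + 233 + 71 + 19 + 68 + 212 + 206 + 205 + 98 + 33 = 1373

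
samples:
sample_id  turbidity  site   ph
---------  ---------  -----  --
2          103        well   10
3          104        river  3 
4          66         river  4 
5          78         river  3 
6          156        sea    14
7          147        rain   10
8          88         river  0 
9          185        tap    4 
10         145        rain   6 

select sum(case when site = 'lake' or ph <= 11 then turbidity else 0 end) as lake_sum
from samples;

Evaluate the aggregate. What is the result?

sample_id=2: ✓ → 103
sample_id=3: ✓ → 104
sample_id=4: ✓ → 66
sample_id=5: ✓ → 78
sample_id=6: ✗
sample_id=7: ✓ → 147
sample_id=8: ✓ → 88
sample_id=9: ✓ → 185
sample_id=10: ✓ → 145
lake_sum = 103 + 104 + 66 + 78 + 147 + 88 + 185 + 145 = 916

916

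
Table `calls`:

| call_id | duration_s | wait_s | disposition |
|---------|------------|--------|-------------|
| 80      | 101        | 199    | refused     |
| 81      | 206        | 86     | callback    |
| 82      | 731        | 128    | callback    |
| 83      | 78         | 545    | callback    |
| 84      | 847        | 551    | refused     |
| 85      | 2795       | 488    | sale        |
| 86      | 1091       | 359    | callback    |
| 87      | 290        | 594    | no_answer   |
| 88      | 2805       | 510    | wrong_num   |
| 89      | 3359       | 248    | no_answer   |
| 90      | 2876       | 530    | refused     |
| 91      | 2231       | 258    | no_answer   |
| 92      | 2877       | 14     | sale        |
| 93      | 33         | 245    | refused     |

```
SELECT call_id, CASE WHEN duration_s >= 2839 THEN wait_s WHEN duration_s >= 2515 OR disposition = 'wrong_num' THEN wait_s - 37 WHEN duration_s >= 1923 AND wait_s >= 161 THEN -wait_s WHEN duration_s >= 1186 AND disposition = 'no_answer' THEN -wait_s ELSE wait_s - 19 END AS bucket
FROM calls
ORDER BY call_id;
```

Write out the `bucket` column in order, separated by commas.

180, 67, 109, 526, 532, 451, 340, 575, 473, 248, 530, -258, 14, 226

call_id=80: ELSE → 180
call_id=81: ELSE → 67
call_id=82: ELSE → 109
call_id=83: ELSE → 526
call_id=84: ELSE → 532
call_id=85: duration_s >= 2515 OR disposition = 'wrong_num' → 451
call_id=86: ELSE → 340
call_id=87: ELSE → 575
call_id=88: duration_s >= 2515 OR disposition = 'wrong_num' → 473
call_id=89: duration_s >= 2839 → 248
call_id=90: duration_s >= 2839 → 530
call_id=91: duration_s >= 1923 AND wait_s >= 161 → -258
call_id=92: duration_s >= 2839 → 14
call_id=93: ELSE → 226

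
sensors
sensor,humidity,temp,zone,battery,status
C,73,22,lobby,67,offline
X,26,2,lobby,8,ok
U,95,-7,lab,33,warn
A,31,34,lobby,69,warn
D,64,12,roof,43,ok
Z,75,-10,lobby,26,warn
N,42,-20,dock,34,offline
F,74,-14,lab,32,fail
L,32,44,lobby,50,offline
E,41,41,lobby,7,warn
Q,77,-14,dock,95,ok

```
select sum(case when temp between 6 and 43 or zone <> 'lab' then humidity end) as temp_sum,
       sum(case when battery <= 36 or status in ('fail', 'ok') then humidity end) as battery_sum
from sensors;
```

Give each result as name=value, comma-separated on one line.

[temp_sum: temp between 6 and 43 or zone <> 'lab']
sensor=C: ✓ → 73
sensor=X: ✓ → 26
sensor=U: ✗
sensor=A: ✓ → 31
sensor=D: ✓ → 64
sensor=Z: ✓ → 75
sensor=N: ✓ → 42
sensor=F: ✗
sensor=L: ✓ → 32
sensor=E: ✓ → 41
sensor=Q: ✓ → 77
temp_sum = 73 + 26 + 31 + 64 + 75 + 42 + 32 + 41 + 77 = 461
—
[battery_sum: battery <= 36 or status in ('fail', 'ok')]
sensor=C: ✗
sensor=X: ✓ → 26
sensor=U: ✓ → 95
sensor=A: ✗
sensor=D: ✓ → 64
sensor=Z: ✓ → 75
sensor=N: ✓ → 42
sensor=F: ✓ → 74
sensor=L: ✗
sensor=E: ✓ → 41
sensor=Q: ✓ → 77
battery_sum = 26 + 95 + 64 + 75 + 42 + 74 + 41 + 77 = 494

temp_sum=461, battery_sum=494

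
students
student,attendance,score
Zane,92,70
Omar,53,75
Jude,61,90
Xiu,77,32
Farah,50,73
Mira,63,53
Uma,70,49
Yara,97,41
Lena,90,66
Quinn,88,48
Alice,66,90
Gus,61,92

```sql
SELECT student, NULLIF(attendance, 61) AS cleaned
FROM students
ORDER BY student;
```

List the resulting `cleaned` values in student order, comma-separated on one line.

student=Alice: attendance=66 vs 61: differ → 66
student=Farah: attendance=50 vs 61: differ → 50
student=Gus: attendance=61 vs 61: equal → NULL
student=Jude: attendance=61 vs 61: equal → NULL
student=Lena: attendance=90 vs 61: differ → 90
student=Mira: attendance=63 vs 61: differ → 63
student=Omar: attendance=53 vs 61: differ → 53
student=Quinn: attendance=88 vs 61: differ → 88
student=Uma: attendance=70 vs 61: differ → 70
student=Xiu: attendance=77 vs 61: differ → 77
student=Yara: attendance=97 vs 61: differ → 97
student=Zane: attendance=92 vs 61: differ → 92

66, 50, NULL, NULL, 90, 63, 53, 88, 70, 77, 97, 92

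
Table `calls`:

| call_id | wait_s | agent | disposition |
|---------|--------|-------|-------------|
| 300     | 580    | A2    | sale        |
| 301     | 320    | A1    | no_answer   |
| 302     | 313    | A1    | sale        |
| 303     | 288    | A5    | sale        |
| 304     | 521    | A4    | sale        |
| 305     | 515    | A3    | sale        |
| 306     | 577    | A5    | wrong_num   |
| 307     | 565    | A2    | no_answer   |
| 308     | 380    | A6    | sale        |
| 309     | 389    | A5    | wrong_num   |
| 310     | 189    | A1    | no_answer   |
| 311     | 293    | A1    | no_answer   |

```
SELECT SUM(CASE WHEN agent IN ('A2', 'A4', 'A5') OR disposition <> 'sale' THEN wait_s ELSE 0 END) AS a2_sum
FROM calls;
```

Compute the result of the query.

3722

call_id=300: ✓ → 580
call_id=301: ✓ → 320
call_id=302: ✗
call_id=303: ✓ → 288
call_id=304: ✓ → 521
call_id=305: ✗
call_id=306: ✓ → 577
call_id=307: ✓ → 565
call_id=308: ✗
call_id=309: ✓ → 389
call_id=310: ✓ → 189
call_id=311: ✓ → 293
a2_sum = 580 + 320 + 288 + 521 + 577 + 565 + 389 + 189 + 293 = 3722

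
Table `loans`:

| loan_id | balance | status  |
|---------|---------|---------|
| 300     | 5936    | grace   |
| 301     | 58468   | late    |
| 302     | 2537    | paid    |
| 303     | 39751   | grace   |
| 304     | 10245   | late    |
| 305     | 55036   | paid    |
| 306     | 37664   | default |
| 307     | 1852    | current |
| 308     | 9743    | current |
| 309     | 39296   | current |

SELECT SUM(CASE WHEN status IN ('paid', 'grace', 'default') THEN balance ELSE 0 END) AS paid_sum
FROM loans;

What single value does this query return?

140924

loan_id=300: ✓ → 5936
loan_id=301: ✗
loan_id=302: ✓ → 2537
loan_id=303: ✓ → 39751
loan_id=304: ✗
loan_id=305: ✓ → 55036
loan_id=306: ✓ → 37664
loan_id=307: ✗
loan_id=308: ✗
loan_id=309: ✗
paid_sum = 5936 + 2537 + 39751 + 55036 + 37664 = 140924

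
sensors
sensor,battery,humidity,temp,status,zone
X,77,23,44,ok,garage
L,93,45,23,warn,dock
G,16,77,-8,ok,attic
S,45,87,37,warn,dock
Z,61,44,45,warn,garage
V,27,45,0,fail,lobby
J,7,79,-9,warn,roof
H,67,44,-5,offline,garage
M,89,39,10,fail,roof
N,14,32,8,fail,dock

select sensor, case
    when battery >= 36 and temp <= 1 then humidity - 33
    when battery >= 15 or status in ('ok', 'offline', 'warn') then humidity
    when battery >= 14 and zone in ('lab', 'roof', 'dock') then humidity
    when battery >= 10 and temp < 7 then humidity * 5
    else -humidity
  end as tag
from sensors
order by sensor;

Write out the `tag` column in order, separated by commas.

77, 11, 79, 45, 39, 32, 87, 45, 23, 44

sensor=G: battery >= 15 or status in ('ok', 'offline', 'warn') → 77
sensor=H: battery >= 36 and temp <= 1 → 11
sensor=J: battery >= 15 or status in ('ok', 'offline', 'warn') → 79
sensor=L: battery >= 15 or status in ('ok', 'offline', 'warn') → 45
sensor=M: battery >= 15 or status in ('ok', 'offline', 'warn') → 39
sensor=N: battery >= 14 and zone in ('lab', 'roof', 'dock') → 32
sensor=S: battery >= 15 or status in ('ok', 'offline', 'warn') → 87
sensor=V: battery >= 15 or status in ('ok', 'offline', 'warn') → 45
sensor=X: battery >= 15 or status in ('ok', 'offline', 'warn') → 23
sensor=Z: battery >= 15 or status in ('ok', 'offline', 'warn') → 44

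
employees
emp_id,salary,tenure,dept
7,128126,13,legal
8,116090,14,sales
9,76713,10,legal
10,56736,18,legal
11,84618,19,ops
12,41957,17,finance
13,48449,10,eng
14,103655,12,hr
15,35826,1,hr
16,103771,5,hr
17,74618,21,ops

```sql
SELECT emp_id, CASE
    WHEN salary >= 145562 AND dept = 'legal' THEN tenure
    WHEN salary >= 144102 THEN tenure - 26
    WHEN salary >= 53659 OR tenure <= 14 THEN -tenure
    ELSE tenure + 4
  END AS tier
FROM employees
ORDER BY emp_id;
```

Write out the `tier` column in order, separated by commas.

-13, -14, -10, -18, -19, 21, -10, -12, -1, -5, -21

emp_id=7: salary >= 53659 OR tenure <= 14 → -13
emp_id=8: salary >= 53659 OR tenure <= 14 → -14
emp_id=9: salary >= 53659 OR tenure <= 14 → -10
emp_id=10: salary >= 53659 OR tenure <= 14 → -18
emp_id=11: salary >= 53659 OR tenure <= 14 → -19
emp_id=12: ELSE → 21
emp_id=13: salary >= 53659 OR tenure <= 14 → -10
emp_id=14: salary >= 53659 OR tenure <= 14 → -12
emp_id=15: salary >= 53659 OR tenure <= 14 → -1
emp_id=16: salary >= 53659 OR tenure <= 14 → -5
emp_id=17: salary >= 53659 OR tenure <= 14 → -21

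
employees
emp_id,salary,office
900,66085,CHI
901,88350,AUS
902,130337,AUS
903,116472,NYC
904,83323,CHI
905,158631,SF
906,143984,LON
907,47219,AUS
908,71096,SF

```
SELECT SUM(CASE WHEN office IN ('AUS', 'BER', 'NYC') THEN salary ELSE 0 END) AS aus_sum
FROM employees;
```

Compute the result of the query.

emp_id=900: ✗
emp_id=901: ✓ → 88350
emp_id=902: ✓ → 130337
emp_id=903: ✓ → 116472
emp_id=904: ✗
emp_id=905: ✗
emp_id=906: ✗
emp_id=907: ✓ → 47219
emp_id=908: ✗
aus_sum = 88350 + 130337 + 116472 + 47219 = 382378

382378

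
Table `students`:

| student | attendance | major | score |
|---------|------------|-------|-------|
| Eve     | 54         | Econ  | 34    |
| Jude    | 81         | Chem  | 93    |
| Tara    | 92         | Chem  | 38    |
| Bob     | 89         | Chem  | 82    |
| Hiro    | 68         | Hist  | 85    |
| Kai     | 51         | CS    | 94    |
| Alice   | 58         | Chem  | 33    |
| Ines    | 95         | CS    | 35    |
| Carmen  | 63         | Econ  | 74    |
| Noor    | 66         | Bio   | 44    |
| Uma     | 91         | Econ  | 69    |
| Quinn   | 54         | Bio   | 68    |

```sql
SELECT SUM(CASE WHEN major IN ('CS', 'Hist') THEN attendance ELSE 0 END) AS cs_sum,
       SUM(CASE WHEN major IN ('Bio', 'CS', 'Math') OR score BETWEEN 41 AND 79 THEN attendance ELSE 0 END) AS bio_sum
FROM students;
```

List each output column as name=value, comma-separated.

[cs_sum: major IN ('CS', 'Hist')]
student=Eve: ✗
student=Jude: ✗
student=Tara: ✗
student=Bob: ✗
student=Hiro: ✓ → 68
student=Kai: ✓ → 51
student=Alice: ✗
student=Ines: ✓ → 95
student=Carmen: ✗
student=Noor: ✗
student=Uma: ✗
student=Quinn: ✗
cs_sum = 68 + 51 + 95 = 214
—
[bio_sum: major IN ('Bio', 'CS', 'Math') OR score BETWEEN 41 AND 79]
student=Eve: ✗
student=Jude: ✗
student=Tara: ✗
student=Bob: ✗
student=Hiro: ✗
student=Kai: ✓ → 51
student=Alice: ✗
student=Ines: ✓ → 95
student=Carmen: ✓ → 63
student=Noor: ✓ → 66
student=Uma: ✓ → 91
student=Quinn: ✓ → 54
bio_sum = 51 + 95 + 63 + 66 + 91 + 54 = 420

cs_sum=214, bio_sum=420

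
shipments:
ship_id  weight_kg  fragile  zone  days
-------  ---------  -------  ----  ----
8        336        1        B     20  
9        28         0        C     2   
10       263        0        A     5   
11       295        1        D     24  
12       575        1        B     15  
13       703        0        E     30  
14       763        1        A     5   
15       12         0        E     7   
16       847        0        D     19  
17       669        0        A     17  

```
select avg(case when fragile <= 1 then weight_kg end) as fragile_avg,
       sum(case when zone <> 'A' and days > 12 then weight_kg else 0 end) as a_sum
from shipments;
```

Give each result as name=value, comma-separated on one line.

fragile_avg=449.1, a_sum=2756

[fragile_avg: fragile <= 1]
ship_id=8: ✓ → 336
ship_id=9: ✓ → 28
ship_id=10: ✓ → 263
ship_id=11: ✓ → 295
ship_id=12: ✓ → 575
ship_id=13: ✓ → 703
ship_id=14: ✓ → 763
ship_id=15: ✓ → 12
ship_id=16: ✓ → 847
ship_id=17: ✓ → 669
fragile_avg = (336 + 28 + 263 + 295 + 575 + 703 + 763 + 12 + 847 + 669) / 10 = 449.1
—
[a_sum: zone <> 'A' and days > 12]
ship_id=8: ✓ → 336
ship_id=9: ✗
ship_id=10: ✗
ship_id=11: ✓ → 295
ship_id=12: ✓ → 575
ship_id=13: ✓ → 703
ship_id=14: ✗
ship_id=15: ✗
ship_id=16: ✓ → 847
ship_id=17: ✗
a_sum = 336 + 295 + 575 + 703 + 847 = 2756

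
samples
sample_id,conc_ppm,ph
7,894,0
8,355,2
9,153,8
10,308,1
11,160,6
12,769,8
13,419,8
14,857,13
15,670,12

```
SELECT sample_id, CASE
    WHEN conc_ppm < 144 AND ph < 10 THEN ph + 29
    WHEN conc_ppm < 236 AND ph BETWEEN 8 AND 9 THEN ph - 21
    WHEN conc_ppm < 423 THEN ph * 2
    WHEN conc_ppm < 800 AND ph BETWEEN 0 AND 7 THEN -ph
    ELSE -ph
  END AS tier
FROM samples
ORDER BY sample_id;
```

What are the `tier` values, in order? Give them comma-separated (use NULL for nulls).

0, 4, -13, 2, 12, -8, 16, -13, -12

sample_id=7: ELSE → 0
sample_id=8: conc_ppm < 423 → 4
sample_id=9: conc_ppm < 236 AND ph BETWEEN 8 AND 9 → -13
sample_id=10: conc_ppm < 423 → 2
sample_id=11: conc_ppm < 423 → 12
sample_id=12: ELSE → -8
sample_id=13: conc_ppm < 423 → 16
sample_id=14: ELSE → -13
sample_id=15: ELSE → -12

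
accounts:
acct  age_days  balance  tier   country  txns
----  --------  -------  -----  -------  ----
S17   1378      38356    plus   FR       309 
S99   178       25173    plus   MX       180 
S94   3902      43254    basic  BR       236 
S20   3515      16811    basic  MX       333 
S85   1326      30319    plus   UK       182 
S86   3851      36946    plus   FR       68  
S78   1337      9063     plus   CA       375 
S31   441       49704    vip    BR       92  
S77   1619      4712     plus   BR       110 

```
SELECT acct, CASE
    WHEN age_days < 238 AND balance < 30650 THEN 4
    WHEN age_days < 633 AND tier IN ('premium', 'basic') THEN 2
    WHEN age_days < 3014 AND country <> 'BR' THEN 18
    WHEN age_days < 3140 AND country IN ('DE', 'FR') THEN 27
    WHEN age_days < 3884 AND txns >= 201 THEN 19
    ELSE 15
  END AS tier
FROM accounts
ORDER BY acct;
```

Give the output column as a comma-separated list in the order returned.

18, 19, 15, 15, 18, 18, 15, 15, 4

acct=S17: age_days < 3014 AND country <> 'BR' → 18
acct=S20: age_days < 3884 AND txns >= 201 → 19
acct=S31: ELSE → 15
acct=S77: ELSE → 15
acct=S78: age_days < 3014 AND country <> 'BR' → 18
acct=S85: age_days < 3014 AND country <> 'BR' → 18
acct=S86: ELSE → 15
acct=S94: ELSE → 15
acct=S99: age_days < 238 AND balance < 30650 → 4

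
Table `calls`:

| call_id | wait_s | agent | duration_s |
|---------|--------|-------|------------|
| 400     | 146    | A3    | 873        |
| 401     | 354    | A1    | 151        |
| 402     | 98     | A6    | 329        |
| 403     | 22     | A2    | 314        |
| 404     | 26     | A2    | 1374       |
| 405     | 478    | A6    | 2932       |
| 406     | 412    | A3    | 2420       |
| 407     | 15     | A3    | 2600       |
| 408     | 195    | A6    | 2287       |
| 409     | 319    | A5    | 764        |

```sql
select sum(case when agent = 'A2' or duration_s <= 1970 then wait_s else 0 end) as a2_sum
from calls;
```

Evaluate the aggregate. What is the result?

965

call_id=400: ✓ → 146
call_id=401: ✓ → 354
call_id=402: ✓ → 98
call_id=403: ✓ → 22
call_id=404: ✓ → 26
call_id=405: ✗
call_id=406: ✗
call_id=407: ✗
call_id=408: ✗
call_id=409: ✓ → 319
a2_sum = 146 + 354 + 98 + 22 + 26 + 319 = 965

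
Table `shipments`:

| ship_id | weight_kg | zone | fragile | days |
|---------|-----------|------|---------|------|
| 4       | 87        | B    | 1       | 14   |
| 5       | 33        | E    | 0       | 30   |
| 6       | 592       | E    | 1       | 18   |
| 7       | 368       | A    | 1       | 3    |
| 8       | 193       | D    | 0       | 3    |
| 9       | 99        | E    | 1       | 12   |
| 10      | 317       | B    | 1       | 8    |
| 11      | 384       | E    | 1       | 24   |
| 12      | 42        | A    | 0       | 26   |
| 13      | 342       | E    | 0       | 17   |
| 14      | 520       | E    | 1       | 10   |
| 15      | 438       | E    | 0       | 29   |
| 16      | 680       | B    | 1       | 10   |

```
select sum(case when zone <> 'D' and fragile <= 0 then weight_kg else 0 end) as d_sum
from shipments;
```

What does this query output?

855

ship_id=4: ✗
ship_id=5: ✓ → 33
ship_id=6: ✗
ship_id=7: ✗
ship_id=8: ✗
ship_id=9: ✗
ship_id=10: ✗
ship_id=11: ✗
ship_id=12: ✓ → 42
ship_id=13: ✓ → 342
ship_id=14: ✗
ship_id=15: ✓ → 438
ship_id=16: ✗
d_sum = 33 + 42 + 342 + 438 = 855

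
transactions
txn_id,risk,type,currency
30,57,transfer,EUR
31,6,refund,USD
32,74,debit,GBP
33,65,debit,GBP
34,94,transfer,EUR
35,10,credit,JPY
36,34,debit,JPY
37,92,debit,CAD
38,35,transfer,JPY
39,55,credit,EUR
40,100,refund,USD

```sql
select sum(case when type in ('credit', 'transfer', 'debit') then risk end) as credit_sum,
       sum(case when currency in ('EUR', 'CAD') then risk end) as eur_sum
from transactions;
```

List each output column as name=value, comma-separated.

[credit_sum: type in ('credit', 'transfer', 'debit')]
txn_id=30: ✓ → 57
txn_id=31: ✗
txn_id=32: ✓ → 74
txn_id=33: ✓ → 65
txn_id=34: ✓ → 94
txn_id=35: ✓ → 10
txn_id=36: ✓ → 34
txn_id=37: ✓ → 92
txn_id=38: ✓ → 35
txn_id=39: ✓ → 55
txn_id=40: ✗
credit_sum = 57 + 74 + 65 + 94 + 10 + 34 + 92 + 35 + 55 = 516
—
[eur_sum: currency in ('EUR', 'CAD')]
txn_id=30: ✓ → 57
txn_id=31: ✗
txn_id=32: ✗
txn_id=33: ✗
txn_id=34: ✓ → 94
txn_id=35: ✗
txn_id=36: ✗
txn_id=37: ✓ → 92
txn_id=38: ✗
txn_id=39: ✓ → 55
txn_id=40: ✗
eur_sum = 57 + 94 + 92 + 55 = 298

credit_sum=516, eur_sum=298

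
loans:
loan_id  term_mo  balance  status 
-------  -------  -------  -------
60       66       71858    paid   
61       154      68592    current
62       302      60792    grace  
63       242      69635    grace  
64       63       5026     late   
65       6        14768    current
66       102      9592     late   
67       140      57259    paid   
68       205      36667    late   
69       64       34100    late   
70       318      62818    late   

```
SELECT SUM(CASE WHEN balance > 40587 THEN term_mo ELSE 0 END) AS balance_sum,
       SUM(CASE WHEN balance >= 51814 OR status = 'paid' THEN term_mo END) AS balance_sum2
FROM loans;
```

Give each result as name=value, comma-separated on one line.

balance_sum=1222, balance_sum2=1222

[balance_sum: balance > 40587]
loan_id=60: ✓ → 66
loan_id=61: ✓ → 154
loan_id=62: ✓ → 302
loan_id=63: ✓ → 242
loan_id=64: ✗
loan_id=65: ✗
loan_id=66: ✗
loan_id=67: ✓ → 140
loan_id=68: ✗
loan_id=69: ✗
loan_id=70: ✓ → 318
balance_sum = 66 + 154 + 302 + 242 + 140 + 318 = 1222
—
[balance_sum2: balance >= 51814 OR status = 'paid']
loan_id=60: ✓ → 66
loan_id=61: ✓ → 154
loan_id=62: ✓ → 302
loan_id=63: ✓ → 242
loan_id=64: ✗
loan_id=65: ✗
loan_id=66: ✗
loan_id=67: ✓ → 140
loan_id=68: ✗
loan_id=69: ✗
loan_id=70: ✓ → 318
balance_sum2 = 66 + 154 + 302 + 242 + 140 + 318 = 1222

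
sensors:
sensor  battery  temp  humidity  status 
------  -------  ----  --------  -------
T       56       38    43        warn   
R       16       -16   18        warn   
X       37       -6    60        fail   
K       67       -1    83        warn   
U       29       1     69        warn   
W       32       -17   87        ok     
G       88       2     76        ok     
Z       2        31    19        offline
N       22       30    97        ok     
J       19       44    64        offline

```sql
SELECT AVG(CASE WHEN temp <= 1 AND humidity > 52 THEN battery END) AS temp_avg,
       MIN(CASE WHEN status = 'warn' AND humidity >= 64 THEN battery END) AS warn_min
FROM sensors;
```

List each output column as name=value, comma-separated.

temp_avg=41.25, warn_min=29

[temp_avg: temp <= 1 AND humidity > 52]
sensor=T: ✗
sensor=R: ✗
sensor=X: ✓ → 37
sensor=K: ✓ → 67
sensor=U: ✓ → 29
sensor=W: ✓ → 32
sensor=G: ✗
sensor=Z: ✗
sensor=N: ✗
sensor=J: ✗
temp_avg = (37 + 67 + 29 + 32) / 4 = 41.25
—
[warn_min: status = 'warn' AND humidity >= 64]
sensor=T: ✗
sensor=R: ✗
sensor=X: ✗
sensor=K: ✓ → 67
sensor=U: ✓ → 29
sensor=W: ✗
sensor=G: ✗
sensor=Z: ✗
sensor=N: ✗
sensor=J: ✗
warn_min = MIN(67, 29) = 29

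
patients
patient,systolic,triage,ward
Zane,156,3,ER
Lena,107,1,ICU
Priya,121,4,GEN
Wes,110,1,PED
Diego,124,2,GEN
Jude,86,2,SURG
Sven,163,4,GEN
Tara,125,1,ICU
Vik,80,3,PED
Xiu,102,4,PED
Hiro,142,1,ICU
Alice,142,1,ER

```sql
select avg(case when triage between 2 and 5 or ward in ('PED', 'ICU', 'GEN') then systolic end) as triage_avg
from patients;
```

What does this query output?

patient=Zane: ✓ → 156
patient=Lena: ✓ → 107
patient=Priya: ✓ → 121
patient=Wes: ✓ → 110
patient=Diego: ✓ → 124
patient=Jude: ✓ → 86
patient=Sven: ✓ → 163
patient=Tara: ✓ → 125
patient=Vik: ✓ → 80
patient=Xiu: ✓ → 102
patient=Hiro: ✓ → 142
patient=Alice: ✗
triage_avg = (156 + 107 + 121 + 110 + 124 + 86 + 163 + 125 + 80 + 102 + 142) / 11 = 119.6363636364

119.6363636364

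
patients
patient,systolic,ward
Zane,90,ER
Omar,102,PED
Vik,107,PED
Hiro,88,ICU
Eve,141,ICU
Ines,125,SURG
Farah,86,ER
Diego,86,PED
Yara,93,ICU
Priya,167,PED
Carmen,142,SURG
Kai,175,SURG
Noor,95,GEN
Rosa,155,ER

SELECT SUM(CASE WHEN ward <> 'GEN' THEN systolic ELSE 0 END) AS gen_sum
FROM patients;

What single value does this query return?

patient=Zane: ✓ → 90
patient=Omar: ✓ → 102
patient=Vik: ✓ → 107
patient=Hiro: ✓ → 88
patient=Eve: ✓ → 141
patient=Ines: ✓ → 125
patient=Farah: ✓ → 86
patient=Diego: ✓ → 86
patient=Yara: ✓ → 93
patient=Priya: ✓ → 167
patient=Carmen: ✓ → 142
patient=Kai: ✓ → 175
patient=Noor: ✗
patient=Rosa: ✓ → 155
gen_sum = 90 + 102 + 107 + 88 + 141 + 125 + 86 + 86 + 93 + 167 + 142 + 175 + 155 = 1557

1557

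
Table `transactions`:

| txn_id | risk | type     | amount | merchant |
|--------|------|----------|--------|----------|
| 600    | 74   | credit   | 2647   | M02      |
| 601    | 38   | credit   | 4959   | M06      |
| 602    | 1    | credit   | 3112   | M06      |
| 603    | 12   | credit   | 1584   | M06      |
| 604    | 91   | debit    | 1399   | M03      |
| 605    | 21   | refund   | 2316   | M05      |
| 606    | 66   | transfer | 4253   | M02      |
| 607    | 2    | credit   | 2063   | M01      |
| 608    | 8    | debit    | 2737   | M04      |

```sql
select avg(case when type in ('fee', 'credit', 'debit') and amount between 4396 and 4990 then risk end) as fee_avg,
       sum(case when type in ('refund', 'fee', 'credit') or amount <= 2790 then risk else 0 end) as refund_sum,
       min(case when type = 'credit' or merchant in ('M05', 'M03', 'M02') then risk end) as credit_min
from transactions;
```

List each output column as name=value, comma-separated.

[fee_avg: type in ('fee', 'credit', 'debit') and amount between 4396 and 4990]
txn_id=600: ✗
txn_id=601: ✓ → 38
txn_id=602: ✗
txn_id=603: ✗
txn_id=604: ✗
txn_id=605: ✗
txn_id=606: ✗
txn_id=607: ✗
txn_id=608: ✗
fee_avg = 38
—
[refund_sum: type in ('refund', 'fee', 'credit') or amount <= 2790]
txn_id=600: ✓ → 74
txn_id=601: ✓ → 38
txn_id=602: ✓ → 1
txn_id=603: ✓ → 12
txn_id=604: ✓ → 91
txn_id=605: ✓ → 21
txn_id=606: ✗
txn_id=607: ✓ → 2
txn_id=608: ✓ → 8
refund_sum = 74 + 38 + 1 + 12 + 91 + 21 + 2 + 8 = 247
—
[credit_min: type = 'credit' or merchant in ('M05', 'M03', 'M02')]
txn_id=600: ✓ → 74
txn_id=601: ✓ → 38
txn_id=602: ✓ → 1
txn_id=603: ✓ → 12
txn_id=604: ✓ → 91
txn_id=605: ✓ → 21
txn_id=606: ✓ → 66
txn_id=607: ✓ → 2
txn_id=608: ✗
credit_min = MIN(74, 38, 1, 12, 91, 21, 66, 2) = 1

fee_avg=38, refund_sum=247, credit_min=1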